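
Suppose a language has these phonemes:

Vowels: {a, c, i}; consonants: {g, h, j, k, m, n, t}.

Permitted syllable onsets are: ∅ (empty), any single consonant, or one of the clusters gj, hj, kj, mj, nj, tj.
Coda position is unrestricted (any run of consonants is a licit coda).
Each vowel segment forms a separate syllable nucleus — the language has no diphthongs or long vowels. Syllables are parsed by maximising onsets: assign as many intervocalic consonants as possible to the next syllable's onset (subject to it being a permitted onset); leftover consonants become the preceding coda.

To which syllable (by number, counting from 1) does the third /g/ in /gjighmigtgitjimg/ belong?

2

The vowels are i, i, i, i — 4 nuclei, so 4 syllables.
V1 /i/ – V2 /i/: /ghm/ — longest licit onset from the right is /m/, leaving /gh/ as coda.
V2 /i/ – V3 /i/: cluster /gtg/ — the longest permitted-onset suffix is /g/; onset = /g/, preceding coda = /gt/.
V3 /i/ – V4 /i/: /tj/ is a licit onset in full, so it all attaches to the next syllable.
Syllabification: gjigh.migt.gi.tjimg.
The third /g/ is in the coda of syllable 2 (/migt/).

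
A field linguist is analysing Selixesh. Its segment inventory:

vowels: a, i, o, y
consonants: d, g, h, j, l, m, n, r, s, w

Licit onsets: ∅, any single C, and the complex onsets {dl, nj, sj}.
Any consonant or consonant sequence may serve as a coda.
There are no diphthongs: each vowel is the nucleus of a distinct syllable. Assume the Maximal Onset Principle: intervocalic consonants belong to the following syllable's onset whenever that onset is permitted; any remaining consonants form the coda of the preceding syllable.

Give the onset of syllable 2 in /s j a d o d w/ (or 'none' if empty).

Vowels present: a, o; each is a nucleus, giving 2 syllables.
V1 /a/ – V2 /o/: /d/ is a single consonant, so it becomes the next onset.
Result: sja.dodw.
Syllable 2 is /dodw/: onset /d/, nucleus /o/, coda /dw/.

d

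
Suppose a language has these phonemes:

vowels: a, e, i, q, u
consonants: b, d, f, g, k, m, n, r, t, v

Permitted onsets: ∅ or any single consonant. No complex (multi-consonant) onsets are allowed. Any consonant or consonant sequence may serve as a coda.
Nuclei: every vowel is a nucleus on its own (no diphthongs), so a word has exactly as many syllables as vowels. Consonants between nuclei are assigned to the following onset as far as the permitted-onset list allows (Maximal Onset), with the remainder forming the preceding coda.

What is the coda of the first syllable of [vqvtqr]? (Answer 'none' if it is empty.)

v

The vowels are q, q — 2 nuclei, so 2 syllables.
Between /q/ (V1) and /q/ (V2): /vt/ — longest licit onset from the right is /t/, leaving /v/ as coda.
Putting it together: vqv.tqr.
Syllable 1 is /vqv/: onset /v/, nucleus /q/, coda /v/.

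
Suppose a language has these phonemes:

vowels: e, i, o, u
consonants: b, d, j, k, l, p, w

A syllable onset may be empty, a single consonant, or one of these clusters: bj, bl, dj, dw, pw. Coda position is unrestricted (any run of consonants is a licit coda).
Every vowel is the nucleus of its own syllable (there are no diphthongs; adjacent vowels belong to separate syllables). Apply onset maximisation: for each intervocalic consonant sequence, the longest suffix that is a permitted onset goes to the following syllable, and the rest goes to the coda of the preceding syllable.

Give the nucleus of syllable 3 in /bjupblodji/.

The vowels are u, o, i — 3 nuclei, so 3 syllables.
The third nucleus (vowel 3 from the left) is /i/.

i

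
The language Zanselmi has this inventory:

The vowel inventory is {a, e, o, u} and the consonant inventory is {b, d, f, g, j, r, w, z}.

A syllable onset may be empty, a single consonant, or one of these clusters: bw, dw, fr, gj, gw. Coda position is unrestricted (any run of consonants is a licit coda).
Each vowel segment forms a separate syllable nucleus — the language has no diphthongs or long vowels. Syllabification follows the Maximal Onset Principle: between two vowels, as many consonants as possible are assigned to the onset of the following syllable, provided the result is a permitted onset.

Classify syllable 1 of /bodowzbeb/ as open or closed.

open

Nuclei (vowels): o, o, e → 3 syllables.
σ1/σ2 boundary: /d/ is a single consonant, so it becomes the next onset.
σ2/σ3 boundary: /wzb/ — longest licit onset from the right is /b/, leaving /wz/ as coda.
Putting it together: bo.dowz.beb.
Syllable 1 is /bo/; it ends in its nucleus with no coda, so it is open.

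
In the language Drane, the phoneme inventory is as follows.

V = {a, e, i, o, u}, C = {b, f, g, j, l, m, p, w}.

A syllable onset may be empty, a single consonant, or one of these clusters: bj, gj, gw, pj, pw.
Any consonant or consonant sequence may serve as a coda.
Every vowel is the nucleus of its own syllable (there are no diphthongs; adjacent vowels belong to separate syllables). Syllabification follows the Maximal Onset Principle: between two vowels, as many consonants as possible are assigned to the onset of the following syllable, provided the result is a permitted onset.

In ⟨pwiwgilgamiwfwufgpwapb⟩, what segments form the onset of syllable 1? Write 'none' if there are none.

pw

Vowels present: i, i, a, i, u, a; each is a nucleus, giving 6 syllables.
/i…i/ gap (V1→V2): /wg/ splits as /w/ + /g/ (/g/ is the longest suffix that is a licit onset).
/i…a/ gap (V2→V3): /lg/ — longest licit onset from the right is /g/, leaving /l/ as coda.
/a…i/ gap (V3→V4): just /m/ — single C goes to the following onset.
/i…u/ gap (V4→V5): /wfw/; trying suffixes from longest down, /w/ is the first permitted one, so coda /wf/ | onset /w/.
/u…a/ gap (V5→V6): /fgpw/ splits as /fg/ + /pw/ (/pw/ is the longest suffix that is a licit onset).
So the parse is pwiw.gil.ga.miwf.wufg.pwapb.
Syllable 1 is /pwiw/: onset /pw/, nucleus /i/, coda /w/.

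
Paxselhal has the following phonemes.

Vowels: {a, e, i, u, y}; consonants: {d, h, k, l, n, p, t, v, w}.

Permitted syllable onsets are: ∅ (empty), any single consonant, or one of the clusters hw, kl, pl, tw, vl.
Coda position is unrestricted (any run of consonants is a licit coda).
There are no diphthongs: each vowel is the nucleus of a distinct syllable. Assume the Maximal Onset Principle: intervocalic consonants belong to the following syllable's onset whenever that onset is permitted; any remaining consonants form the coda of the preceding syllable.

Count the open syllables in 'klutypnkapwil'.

1

The vowels are u, y, a, i — 4 nuclei, so 4 syllables.
V1 /u/ – V2 /y/: /t/ is a single consonant, so it becomes the next onset.
V2 /y/ – V3 /a/: cluster /pnk/ — the longest permitted-onset suffix is /k/; onset = /k/, preceding coda = /pn/.
V3 /a/ – V4 /i/: /pw/; trying suffixes from longest down, /w/ is the first permitted one, so coda /p/ | onset /w/.
Syllabification: klu.typn.kap.wil.
Classifying each syllable: /klu/ (open), /typn/ (closed), /kap/ (closed), /wil/ (closed).
Open syllables: 1.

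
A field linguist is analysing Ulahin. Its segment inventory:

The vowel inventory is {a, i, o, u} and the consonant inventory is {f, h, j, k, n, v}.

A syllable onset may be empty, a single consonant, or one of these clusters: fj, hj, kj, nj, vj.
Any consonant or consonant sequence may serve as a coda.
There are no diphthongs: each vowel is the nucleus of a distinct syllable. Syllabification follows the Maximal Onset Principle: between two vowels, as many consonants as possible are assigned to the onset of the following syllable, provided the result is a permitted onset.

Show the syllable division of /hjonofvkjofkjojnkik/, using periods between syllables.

hjo.nofv.kjof.kjojn.kik

Nuclei (vowels): o, o, o, o, i → 5 syllables.
Between /o/ (V1) and /o/ (V2): just /n/ — single C goes to the following onset.
Between /o/ (V2) and /o/ (V3): cluster /fvkj/ — the longest permitted-onset suffix is /kj/; onset = /kj/, preceding coda = /fv/.
Between /o/ (V3) and /o/ (V4): cluster /fkj/ — the longest permitted-onset suffix is /kj/; onset = /kj/, preceding coda = /f/.
Between /o/ (V4) and /i/ (V5): /jnk/; trying suffixes from longest down, /k/ is the first permitted one, so coda /jn/ | onset /k/.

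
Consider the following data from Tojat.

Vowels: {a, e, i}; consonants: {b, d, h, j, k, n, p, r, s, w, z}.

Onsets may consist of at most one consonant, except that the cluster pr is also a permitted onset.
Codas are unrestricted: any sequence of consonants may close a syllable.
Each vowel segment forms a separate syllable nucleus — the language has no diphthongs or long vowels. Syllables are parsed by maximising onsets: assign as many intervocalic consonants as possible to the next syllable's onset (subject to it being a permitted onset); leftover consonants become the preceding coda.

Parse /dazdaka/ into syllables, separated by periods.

The vowels are a, a, a — 3 nuclei, so 3 syllables.
V1 /a/ – V2 /a/: cluster /zd/ — the longest permitted-onset suffix is /d/; onset = /d/, preceding coda = /z/.
V2 /a/ – V3 /a/: /k/ → onset of the next syllable (single consonants are always licit onsets).

daz.da.ka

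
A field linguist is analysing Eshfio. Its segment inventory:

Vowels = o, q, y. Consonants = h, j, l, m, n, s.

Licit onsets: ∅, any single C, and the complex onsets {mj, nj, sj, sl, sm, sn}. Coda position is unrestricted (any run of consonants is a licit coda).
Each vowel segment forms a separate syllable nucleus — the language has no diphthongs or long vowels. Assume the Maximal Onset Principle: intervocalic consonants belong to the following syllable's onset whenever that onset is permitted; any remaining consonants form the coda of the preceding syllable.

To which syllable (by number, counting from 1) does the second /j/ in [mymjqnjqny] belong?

3

The vowels are y, q, q, y — 4 nuclei, so 4 syllables.
Between /y/ (V1) and /q/ (V2): /mj/ — entire cluster is a permitted onset → onset /mj/, coda ∅.
Between /q/ (V2) and /q/ (V3): cluster /nj/ — /nj/ is itself a permitted onset, so the whole cluster goes right; preceding coda = ∅.
Between /q/ (V3) and /y/ (V4): /n/ → onset of the next syllable (single consonants are always licit onsets).
Syllabification: my.mjq.njq.ny.
The second /j/ is in the onset of syllable 3 (/njq/).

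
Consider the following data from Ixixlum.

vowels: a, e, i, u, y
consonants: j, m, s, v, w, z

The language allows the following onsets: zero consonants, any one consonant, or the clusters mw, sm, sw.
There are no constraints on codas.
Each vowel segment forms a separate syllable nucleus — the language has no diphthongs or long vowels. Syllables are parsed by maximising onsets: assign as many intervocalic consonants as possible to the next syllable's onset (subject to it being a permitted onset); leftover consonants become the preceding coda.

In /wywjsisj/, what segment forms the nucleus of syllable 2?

The vowels are y, i — 2 nuclei, so 2 syllables.
The second nucleus (vowel 2 from the left) is /i/.

i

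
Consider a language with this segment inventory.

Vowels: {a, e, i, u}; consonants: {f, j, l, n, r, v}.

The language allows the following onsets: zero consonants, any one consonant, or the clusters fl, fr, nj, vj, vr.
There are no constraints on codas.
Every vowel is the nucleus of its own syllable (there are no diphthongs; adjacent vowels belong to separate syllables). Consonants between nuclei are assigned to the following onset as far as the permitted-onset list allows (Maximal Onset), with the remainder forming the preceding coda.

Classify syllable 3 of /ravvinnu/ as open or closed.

open

The vowels are a, i, u — 3 nuclei, so 3 syllables.
σ1/σ2 boundary: /vv/ — longest licit onset from the right is /v/, leaving /v/ as coda.
σ2/σ3 boundary: cluster /nn/ — the longest permitted-onset suffix is /n/; onset = /n/, preceding coda = /n/.
So the parse is rav.vin.nu.
Syllable 3 is /nu/; it ends in its nucleus with no coda, so it is open.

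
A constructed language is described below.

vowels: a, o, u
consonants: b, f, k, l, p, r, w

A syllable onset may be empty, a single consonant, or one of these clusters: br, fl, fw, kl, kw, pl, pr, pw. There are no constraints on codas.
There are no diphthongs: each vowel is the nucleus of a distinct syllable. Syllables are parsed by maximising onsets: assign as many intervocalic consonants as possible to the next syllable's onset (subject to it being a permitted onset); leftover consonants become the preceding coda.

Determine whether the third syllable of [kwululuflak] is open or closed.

Vowels present: u, u, u, a; each is a nucleus, giving 4 syllables.
Between /u/ (V1) and /u/ (V2): /l/ → onset of the next syllable (single consonants are always licit onsets).
Between /u/ (V2) and /u/ (V3): /l/ → onset of the next syllable (single consonants are always licit onsets).
Between /u/ (V3) and /a/ (V4): /fl/ is a licit onset in full, so it all attaches to the next syllable.
So the parse is kwu.lu.lu.flak.
Syllable 3 is /lu/; it ends in its nucleus with no coda, so it is open.

open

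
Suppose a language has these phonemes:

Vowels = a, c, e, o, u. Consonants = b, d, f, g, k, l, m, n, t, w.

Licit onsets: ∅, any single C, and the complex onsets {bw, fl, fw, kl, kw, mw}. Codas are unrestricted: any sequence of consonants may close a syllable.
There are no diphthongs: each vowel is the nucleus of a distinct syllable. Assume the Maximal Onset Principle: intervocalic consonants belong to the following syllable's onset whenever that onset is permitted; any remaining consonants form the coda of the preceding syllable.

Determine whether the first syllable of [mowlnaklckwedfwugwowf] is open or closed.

The vowels are o, a, c, e, u, o — 6 nuclei, so 6 syllables.
Between /o/ (V1) and /a/ (V2): /wln/; trying suffixes from longest down, /n/ is the first permitted one, so coda /wl/ | onset /n/.
Between /a/ (V2) and /c/ (V3): /kl/ is a licit onset in full, so it all attaches to the next syllable.
Between /c/ (V3) and /e/ (V4): /kw/ — entire cluster is a permitted onset → onset /kw/, coda ∅.
Between /e/ (V4) and /u/ (V5): cluster /dfw/ — the longest permitted-onset suffix is /fw/; onset = /fw/, preceding coda = /d/.
Between /u/ (V5) and /o/ (V6): /gw/; trying suffixes from longest down, /w/ is the first permitted one, so coda /g/ | onset /w/.
Putting it together: mowl.na.klc.kwed.fwug.wowf.
Syllable 1 is /mowl/ with coda /wl/, so it is closed.

closed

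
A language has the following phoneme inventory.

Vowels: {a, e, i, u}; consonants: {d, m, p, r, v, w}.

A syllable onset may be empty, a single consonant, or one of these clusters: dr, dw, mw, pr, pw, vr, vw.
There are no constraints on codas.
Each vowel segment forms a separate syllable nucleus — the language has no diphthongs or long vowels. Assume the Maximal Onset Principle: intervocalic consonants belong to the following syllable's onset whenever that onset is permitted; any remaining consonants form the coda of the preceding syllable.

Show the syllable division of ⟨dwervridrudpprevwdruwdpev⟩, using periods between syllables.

dwer.vri.drudp.prevw.druwd.pev

Vowels present: e, i, u, e, u, e; each is a nucleus, giving 6 syllables.
σ1/σ2 boundary: /rvr/; trying suffixes from longest down, /vr/ is the first permitted one, so coda /r/ | onset /vr/.
σ2/σ3 boundary: /dr/ is a licit onset in full, so it all attaches to the next syllable.
σ3/σ4 boundary: /dppr/ splits as /dp/ + /pr/ (/pr/ is the longest suffix that is a licit onset).
σ4/σ5 boundary: cluster /vwdr/ — the longest permitted-onset suffix is /dr/; onset = /dr/, preceding coda = /vw/.
σ5/σ6 boundary: cluster /wdp/ — the longest permitted-onset suffix is /p/; onset = /p/, preceding coda = /wd/.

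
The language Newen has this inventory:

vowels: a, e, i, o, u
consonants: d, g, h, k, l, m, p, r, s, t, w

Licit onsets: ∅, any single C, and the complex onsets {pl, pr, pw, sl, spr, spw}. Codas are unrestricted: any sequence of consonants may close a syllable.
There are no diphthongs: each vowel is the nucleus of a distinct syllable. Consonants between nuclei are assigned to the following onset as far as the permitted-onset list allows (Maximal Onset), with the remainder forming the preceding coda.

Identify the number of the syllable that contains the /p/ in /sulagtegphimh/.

3

Vowels present: u, a, e, i; each is a nucleus, giving 4 syllables.
σ1/σ2 boundary: /l/ is a single consonant, so it becomes the next onset.
σ2/σ3 boundary: /gt/ splits as /g/ + /t/ (/t/ is the longest suffix that is a licit onset).
σ3/σ4 boundary: /gph/ splits as /gp/ + /h/ (/h/ is the longest suffix that is a licit onset).
So the parse is su.lag.tegp.himh.
The /p/ is in the coda of syllable 3 (/tegp/).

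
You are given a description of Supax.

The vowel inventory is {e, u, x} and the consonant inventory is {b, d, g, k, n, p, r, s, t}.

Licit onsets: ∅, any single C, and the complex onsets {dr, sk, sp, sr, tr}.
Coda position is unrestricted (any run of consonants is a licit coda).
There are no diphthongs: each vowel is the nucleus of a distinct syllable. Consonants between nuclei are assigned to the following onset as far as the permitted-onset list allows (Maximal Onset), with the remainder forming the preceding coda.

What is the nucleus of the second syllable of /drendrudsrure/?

Nuclei (vowels): e, u, u, e → 4 syllables.
The second nucleus (vowel 2 from the left) is /u/.

u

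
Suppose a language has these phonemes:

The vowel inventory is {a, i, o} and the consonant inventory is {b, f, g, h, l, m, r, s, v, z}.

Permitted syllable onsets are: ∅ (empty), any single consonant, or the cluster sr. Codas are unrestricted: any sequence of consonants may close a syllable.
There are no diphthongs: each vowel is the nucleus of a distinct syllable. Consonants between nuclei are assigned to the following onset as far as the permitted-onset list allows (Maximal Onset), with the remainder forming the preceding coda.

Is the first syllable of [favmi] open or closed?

closed

Nuclei (vowels): a, i → 2 syllables.
σ1/σ2 boundary: /vm/ splits as /v/ + /m/ (/m/ is the longest suffix that is a licit onset).
So the parse is fav.mi.
Syllable 1 is /fav/ with coda /v/, so it is closed.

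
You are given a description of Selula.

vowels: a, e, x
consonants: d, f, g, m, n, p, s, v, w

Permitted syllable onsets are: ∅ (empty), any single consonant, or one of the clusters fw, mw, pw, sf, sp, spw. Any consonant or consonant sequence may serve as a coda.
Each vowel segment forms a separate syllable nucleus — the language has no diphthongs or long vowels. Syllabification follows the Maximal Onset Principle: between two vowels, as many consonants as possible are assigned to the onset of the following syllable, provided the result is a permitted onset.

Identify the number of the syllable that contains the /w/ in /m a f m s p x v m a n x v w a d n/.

Vowels present: a, x, a, x, a; each is a nucleus, giving 5 syllables.
Between /a/ (V1) and /x/ (V2): /fmsp/ splits as /fm/ + /sp/ (/sp/ is the longest suffix that is a licit onset).
Between /x/ (V2) and /a/ (V3): /vm/ splits as /v/ + /m/ (/m/ is the longest suffix that is a licit onset).
Between /a/ (V3) and /x/ (V4): just /n/ — single C goes to the following onset.
Between /x/ (V4) and /a/ (V5): cluster /vw/ — the longest permitted-onset suffix is /w/; onset = /w/, preceding coda = /v/.
Syllabification: mafm.spxv.ma.nxv.wadn.
The /w/ is in the onset of syllable 5 (/wadn/).

5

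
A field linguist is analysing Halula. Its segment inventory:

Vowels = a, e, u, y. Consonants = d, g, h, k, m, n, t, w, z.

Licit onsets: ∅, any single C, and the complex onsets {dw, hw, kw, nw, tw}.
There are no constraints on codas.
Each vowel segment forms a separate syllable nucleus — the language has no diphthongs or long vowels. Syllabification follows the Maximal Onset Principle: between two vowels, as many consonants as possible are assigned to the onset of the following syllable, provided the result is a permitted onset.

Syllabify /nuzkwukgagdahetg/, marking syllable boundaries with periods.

Nuclei (vowels): u, u, a, a, e → 5 syllables.
σ1/σ2 boundary: /zkw/ splits as /z/ + /kw/ (/kw/ is the longest suffix that is a licit onset).
σ2/σ3 boundary: /kg/ splits as /k/ + /g/ (/g/ is the longest suffix that is a licit onset).
σ3/σ4 boundary: cluster /gd/ — the longest permitted-onset suffix is /d/; onset = /d/, preceding coda = /g/.
σ4/σ5 boundary: /h/ → onset of the next syllable (single consonants are always licit onsets).

nuz.kwuk.gag.da.hetg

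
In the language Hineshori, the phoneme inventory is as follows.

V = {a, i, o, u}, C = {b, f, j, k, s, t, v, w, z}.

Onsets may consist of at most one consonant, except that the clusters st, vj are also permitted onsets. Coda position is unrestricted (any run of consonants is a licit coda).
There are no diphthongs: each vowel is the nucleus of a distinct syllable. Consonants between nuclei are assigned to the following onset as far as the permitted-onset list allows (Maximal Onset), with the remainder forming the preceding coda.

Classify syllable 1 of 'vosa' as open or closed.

Nuclei (vowels): o, a → 2 syllables.
σ1/σ2 boundary: /s/ → onset of the next syllable (single consonants are always licit onsets).
Syllabification: vo.sa.
Syllable 1 is /vo/; it ends in its nucleus with no coda, so it is open.

open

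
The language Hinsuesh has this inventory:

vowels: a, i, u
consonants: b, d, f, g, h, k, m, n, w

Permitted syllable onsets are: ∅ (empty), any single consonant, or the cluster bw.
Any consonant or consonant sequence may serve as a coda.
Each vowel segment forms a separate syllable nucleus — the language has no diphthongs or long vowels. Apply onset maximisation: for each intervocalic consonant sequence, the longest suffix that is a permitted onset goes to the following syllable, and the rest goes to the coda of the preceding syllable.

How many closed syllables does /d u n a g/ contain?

Nuclei (vowels): u, a → 2 syllables.
σ1/σ2 boundary: /n/ is a single consonant, so it becomes the next onset.
So the parse is du.nag.
Classifying each syllable: /du/ (open), /nag/ (closed).
Closed syllables: 1.

1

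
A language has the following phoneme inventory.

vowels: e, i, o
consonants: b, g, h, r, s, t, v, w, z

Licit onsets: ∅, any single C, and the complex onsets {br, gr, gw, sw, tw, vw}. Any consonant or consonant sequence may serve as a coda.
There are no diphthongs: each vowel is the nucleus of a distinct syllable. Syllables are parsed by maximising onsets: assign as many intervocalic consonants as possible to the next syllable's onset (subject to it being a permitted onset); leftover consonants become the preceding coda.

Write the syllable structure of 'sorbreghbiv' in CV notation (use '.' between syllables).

The vowels are o, e, i — 3 nuclei, so 3 syllables.
V1 /o/ – V2 /e/: /rbr/ — longest licit onset from the right is /br/, leaving /r/ as coda.
V2 /e/ – V3 /i/: /ghb/ — longest licit onset from the right is /b/, leaving /gh/ as coda.
Result: sor.bregh.biv.
Mapping each syllable to C/V: /sor/ → CVC, /bregh/ → CCVCC, /biv/ → CVC.

CVC.CCVCC.CVC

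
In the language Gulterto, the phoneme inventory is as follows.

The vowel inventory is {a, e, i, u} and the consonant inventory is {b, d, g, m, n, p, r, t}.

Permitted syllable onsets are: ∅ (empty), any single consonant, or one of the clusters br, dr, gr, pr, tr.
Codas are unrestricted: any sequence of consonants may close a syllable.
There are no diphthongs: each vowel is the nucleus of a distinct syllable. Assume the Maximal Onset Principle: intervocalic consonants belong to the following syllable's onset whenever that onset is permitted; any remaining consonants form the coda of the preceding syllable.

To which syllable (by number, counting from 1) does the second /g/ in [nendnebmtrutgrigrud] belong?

Nuclei (vowels): e, e, u, i, u → 5 syllables.
σ1/σ2 boundary: /ndn/; trying suffixes from longest down, /n/ is the first permitted one, so coda /nd/ | onset /n/.
σ2/σ3 boundary: cluster /bmtr/ — the longest permitted-onset suffix is /tr/; onset = /tr/, preceding coda = /bm/.
σ3/σ4 boundary: cluster /tgr/ — the longest permitted-onset suffix is /gr/; onset = /gr/, preceding coda = /t/.
σ4/σ5 boundary: cluster /gr/ — /gr/ is itself a permitted onset, so the whole cluster goes right; preceding coda = ∅.
So the parse is nend.nebm.trut.gri.grud.
The second /g/ is in the onset of syllable 5 (/grud/).

5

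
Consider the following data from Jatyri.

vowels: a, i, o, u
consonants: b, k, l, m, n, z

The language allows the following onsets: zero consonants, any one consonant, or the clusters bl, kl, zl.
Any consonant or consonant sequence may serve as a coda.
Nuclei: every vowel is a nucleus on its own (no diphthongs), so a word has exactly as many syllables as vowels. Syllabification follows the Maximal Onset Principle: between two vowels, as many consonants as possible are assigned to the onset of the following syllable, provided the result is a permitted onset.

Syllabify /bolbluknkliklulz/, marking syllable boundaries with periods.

Nuclei (vowels): o, u, i, u → 4 syllables.
σ1/σ2 boundary: /lbl/ splits as /l/ + /bl/ (/bl/ is the longest suffix that is a licit onset).
σ2/σ3 boundary: /knkl/; trying suffixes from longest down, /kl/ is the first permitted one, so coda /kn/ | onset /kl/.
σ3/σ4 boundary: /kl/ is a licit onset in full, so it all attaches to the next syllable.

bol.blukn.kli.klulz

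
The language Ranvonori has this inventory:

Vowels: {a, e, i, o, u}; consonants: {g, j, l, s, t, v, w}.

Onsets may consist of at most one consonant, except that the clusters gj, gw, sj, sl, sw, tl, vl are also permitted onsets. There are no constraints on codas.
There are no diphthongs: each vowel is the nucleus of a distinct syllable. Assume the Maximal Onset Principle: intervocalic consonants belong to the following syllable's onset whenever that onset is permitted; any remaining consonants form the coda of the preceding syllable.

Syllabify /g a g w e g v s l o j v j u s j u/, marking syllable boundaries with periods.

ga.gwegv.slojv.ju.sju

The vowels are a, e, o, u, u — 5 nuclei, so 5 syllables.
Between /a/ (V1) and /e/ (V2): /gw/ is a licit onset in full, so it all attaches to the next syllable.
Between /e/ (V2) and /o/ (V3): /gvsl/ splits as /gv/ + /sl/ (/sl/ is the longest suffix that is a licit onset).
Between /o/ (V3) and /u/ (V4): /jvj/ — longest licit onset from the right is /j/, leaving /jv/ as coda.
Between /u/ (V4) and /u/ (V5): cluster /sj/ — /sj/ is itself a permitted onset, so the whole cluster goes right; preceding coda = ∅.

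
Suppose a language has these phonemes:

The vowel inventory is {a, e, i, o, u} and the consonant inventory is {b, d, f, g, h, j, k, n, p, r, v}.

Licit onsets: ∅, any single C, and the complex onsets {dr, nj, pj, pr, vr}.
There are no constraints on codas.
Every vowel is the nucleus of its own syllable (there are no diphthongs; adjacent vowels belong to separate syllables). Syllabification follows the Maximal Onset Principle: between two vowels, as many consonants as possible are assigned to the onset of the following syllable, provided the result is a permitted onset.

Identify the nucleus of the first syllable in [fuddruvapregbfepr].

u

Nuclei (vowels): u, u, a, e, e → 5 syllables.
The first nucleus (vowel 1 from the left) is /u/.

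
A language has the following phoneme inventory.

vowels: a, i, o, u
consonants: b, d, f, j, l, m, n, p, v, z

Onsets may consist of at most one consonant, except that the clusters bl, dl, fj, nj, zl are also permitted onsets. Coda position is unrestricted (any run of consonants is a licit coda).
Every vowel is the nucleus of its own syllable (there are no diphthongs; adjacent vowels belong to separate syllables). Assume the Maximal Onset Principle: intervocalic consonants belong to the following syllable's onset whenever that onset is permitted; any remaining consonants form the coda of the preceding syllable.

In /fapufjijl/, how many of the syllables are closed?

The vowels are a, u, i — 3 nuclei, so 3 syllables.
/a…u/ gap (V1→V2): just /p/ — single C goes to the following onset.
/u…i/ gap (V2→V3): cluster /fj/ — /fj/ is itself a permitted onset, so the whole cluster goes right; preceding coda = ∅.
So the parse is fa.pu.fjijl.
Classifying each syllable: /fa/ (open), /pu/ (open), /fjijl/ (closed).
Closed syllables: 1.

1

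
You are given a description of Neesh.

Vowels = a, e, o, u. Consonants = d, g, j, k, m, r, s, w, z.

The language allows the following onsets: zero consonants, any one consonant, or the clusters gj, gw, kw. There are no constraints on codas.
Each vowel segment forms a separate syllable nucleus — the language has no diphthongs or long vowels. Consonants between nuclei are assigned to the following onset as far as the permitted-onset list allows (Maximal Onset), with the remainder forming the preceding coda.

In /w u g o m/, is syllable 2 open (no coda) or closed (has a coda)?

The vowels are u, o — 2 nuclei, so 2 syllables.
V1 /u/ – V2 /o/: just /g/ — single C goes to the following onset.
So the parse is wu.gom.
Syllable 2 is /gom/ with coda /m/, so it is closed.

closed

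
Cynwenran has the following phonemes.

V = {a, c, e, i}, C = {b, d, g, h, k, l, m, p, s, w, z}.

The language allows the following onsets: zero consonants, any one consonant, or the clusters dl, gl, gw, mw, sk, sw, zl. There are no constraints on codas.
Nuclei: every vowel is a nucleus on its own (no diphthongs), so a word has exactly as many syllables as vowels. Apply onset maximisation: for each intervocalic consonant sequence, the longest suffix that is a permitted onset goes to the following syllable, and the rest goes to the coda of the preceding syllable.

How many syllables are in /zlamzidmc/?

3

Nuclei (vowels): a, i, c → 3 syllables.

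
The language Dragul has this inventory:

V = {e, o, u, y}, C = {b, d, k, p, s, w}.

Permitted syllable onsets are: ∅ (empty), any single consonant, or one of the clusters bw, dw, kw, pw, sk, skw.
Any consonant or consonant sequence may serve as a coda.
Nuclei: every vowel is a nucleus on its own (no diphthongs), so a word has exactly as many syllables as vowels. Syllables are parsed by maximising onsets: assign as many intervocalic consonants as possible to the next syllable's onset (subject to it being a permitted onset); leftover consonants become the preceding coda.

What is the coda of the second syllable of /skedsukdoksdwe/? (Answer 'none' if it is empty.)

The vowels are e, u, o, e — 4 nuclei, so 4 syllables.
/e…u/ gap (V1→V2): /ds/ — longest licit onset from the right is /s/, leaving /d/ as coda.
/u…o/ gap (V2→V3): /kd/; trying suffixes from longest down, /d/ is the first permitted one, so coda /k/ | onset /d/.
/o…e/ gap (V3→V4): cluster /ksdw/ — the longest permitted-onset suffix is /dw/; onset = /dw/, preceding coda = /ks/.
Syllabification: sked.suk.doks.dwe.
Syllable 2 is /suk/: onset /s/, nucleus /u/, coda /k/.

k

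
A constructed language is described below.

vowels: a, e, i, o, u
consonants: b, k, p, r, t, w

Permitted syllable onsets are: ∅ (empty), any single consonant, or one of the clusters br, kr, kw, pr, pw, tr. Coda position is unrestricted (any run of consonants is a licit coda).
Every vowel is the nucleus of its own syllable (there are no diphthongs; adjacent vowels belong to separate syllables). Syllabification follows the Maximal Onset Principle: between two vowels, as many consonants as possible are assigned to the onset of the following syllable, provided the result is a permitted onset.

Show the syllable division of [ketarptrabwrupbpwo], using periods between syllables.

ke.tarp.trabw.rupb.pwo

Vowels present: e, a, a, u, o; each is a nucleus, giving 5 syllables.
σ1/σ2 boundary: just /t/ — single C goes to the following onset.
σ2/σ3 boundary: /rptr/ — longest licit onset from the right is /tr/, leaving /rp/ as coda.
σ3/σ4 boundary: cluster /bwr/ — the longest permitted-onset suffix is /r/; onset = /r/, preceding coda = /bw/.
σ4/σ5 boundary: /pbpw/ — longest licit onset from the right is /pw/, leaving /pb/ as coda.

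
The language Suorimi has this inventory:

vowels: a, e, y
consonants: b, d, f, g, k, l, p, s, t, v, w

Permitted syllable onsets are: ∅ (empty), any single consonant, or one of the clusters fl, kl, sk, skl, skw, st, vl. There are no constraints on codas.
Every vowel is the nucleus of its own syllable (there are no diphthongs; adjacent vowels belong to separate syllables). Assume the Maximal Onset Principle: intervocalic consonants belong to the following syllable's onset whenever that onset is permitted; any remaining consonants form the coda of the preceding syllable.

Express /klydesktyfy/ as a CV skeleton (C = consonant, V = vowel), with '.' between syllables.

CCV.CVCC.CV.CV

Nuclei (vowels): y, e, y, y → 4 syllables.
Between /y/ (V1) and /e/ (V2): /d/ is a single consonant, so it becomes the next onset.
Between /e/ (V2) and /y/ (V3): cluster /skt/ — the longest permitted-onset suffix is /t/; onset = /t/, preceding coda = /sk/.
Between /y/ (V3) and /y/ (V4): /f/ → onset of the next syllable (single consonants are always licit onsets).
Result: kly.desk.ty.fy.
Mapping each syllable to C/V: /kly/ → CCV, /desk/ → CVCC, /ty/ → CV, /fy/ → CV.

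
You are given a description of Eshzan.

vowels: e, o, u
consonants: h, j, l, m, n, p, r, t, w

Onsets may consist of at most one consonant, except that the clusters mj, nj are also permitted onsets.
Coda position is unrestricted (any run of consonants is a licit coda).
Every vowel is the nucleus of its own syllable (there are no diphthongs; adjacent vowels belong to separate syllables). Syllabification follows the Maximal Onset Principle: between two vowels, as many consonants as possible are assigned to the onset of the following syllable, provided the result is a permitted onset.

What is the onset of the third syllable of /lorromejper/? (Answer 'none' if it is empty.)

Nuclei (vowels): o, o, e, e → 4 syllables.
σ1/σ2 boundary: /rr/ splits as /r/ + /r/ (/r/ is the longest suffix that is a licit onset).
σ2/σ3 boundary: /m/ → onset of the next syllable (single consonants are always licit onsets).
σ3/σ4 boundary: /jp/ — longest licit onset from the right is /p/, leaving /j/ as coda.
So the parse is lor.ro.mej.per.
Syllable 3 is /mej/: onset /m/, nucleus /e/, coda /j/.

m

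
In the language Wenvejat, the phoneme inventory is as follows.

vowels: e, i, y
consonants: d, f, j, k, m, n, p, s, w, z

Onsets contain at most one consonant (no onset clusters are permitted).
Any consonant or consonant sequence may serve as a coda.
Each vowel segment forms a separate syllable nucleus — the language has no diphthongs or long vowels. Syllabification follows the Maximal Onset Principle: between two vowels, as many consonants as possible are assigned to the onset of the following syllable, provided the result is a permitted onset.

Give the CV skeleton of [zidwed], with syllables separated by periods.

CVC.CVC

Vowels present: i, e; each is a nucleus, giving 2 syllables.
V1 /i/ – V2 /e/: /dw/ splits as /d/ + /w/ (/w/ is the longest suffix that is a licit onset).
So the parse is zid.wed.
Mapping each syllable to C/V: /zid/ → CVC, /wed/ → CVC.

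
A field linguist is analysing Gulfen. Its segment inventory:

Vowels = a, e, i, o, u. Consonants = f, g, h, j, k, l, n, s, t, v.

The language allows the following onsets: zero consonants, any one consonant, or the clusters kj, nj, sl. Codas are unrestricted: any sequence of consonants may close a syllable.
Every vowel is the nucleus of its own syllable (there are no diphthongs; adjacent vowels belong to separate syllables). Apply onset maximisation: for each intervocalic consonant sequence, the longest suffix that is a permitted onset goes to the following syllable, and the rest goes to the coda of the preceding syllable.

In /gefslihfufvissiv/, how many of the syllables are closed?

The vowels are e, i, u, i, i — 5 nuclei, so 5 syllables.
σ1/σ2 boundary: /fsl/ — longest licit onset from the right is /sl/, leaving /f/ as coda.
σ2/σ3 boundary: /hf/ splits as /h/ + /f/ (/f/ is the longest suffix that is a licit onset).
σ3/σ4 boundary: cluster /fv/ — the longest permitted-onset suffix is /v/; onset = /v/, preceding coda = /f/.
σ4/σ5 boundary: /ss/ splits as /s/ + /s/ (/s/ is the longest suffix that is a licit onset).
So the parse is gef.slih.fuf.vis.siv.
Classifying each syllable: /gef/ (closed), /slih/ (closed), /fuf/ (closed), /vis/ (closed), /siv/ (closed).
Closed syllables: 5.

5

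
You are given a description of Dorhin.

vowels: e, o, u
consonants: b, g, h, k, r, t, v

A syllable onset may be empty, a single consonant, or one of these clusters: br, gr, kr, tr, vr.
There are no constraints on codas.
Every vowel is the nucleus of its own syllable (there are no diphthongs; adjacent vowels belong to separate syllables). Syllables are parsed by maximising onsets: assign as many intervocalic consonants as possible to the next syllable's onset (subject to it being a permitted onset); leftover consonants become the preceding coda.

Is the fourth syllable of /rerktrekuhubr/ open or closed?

closed

Vowels present: e, e, u, u; each is a nucleus, giving 4 syllables.
/e…e/ gap (V1→V2): /rktr/ — longest licit onset from the right is /tr/, leaving /rk/ as coda.
/e…u/ gap (V2→V3): just /k/ — single C goes to the following onset.
/u…u/ gap (V3→V4): just /h/ — single C goes to the following onset.
Syllabification: rerk.tre.ku.hubr.
Syllable 4 is /hubr/ with coda /br/, so it is closed.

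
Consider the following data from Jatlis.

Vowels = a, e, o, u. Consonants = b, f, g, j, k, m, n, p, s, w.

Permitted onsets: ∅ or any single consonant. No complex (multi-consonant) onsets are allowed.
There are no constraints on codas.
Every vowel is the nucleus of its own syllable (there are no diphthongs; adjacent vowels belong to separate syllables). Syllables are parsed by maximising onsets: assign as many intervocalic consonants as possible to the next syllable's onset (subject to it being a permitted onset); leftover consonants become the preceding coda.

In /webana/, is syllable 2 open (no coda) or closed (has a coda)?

open

Nuclei (vowels): e, a, a → 3 syllables.
σ1/σ2 boundary: /b/ is a single consonant, so it becomes the next onset.
σ2/σ3 boundary: /n/ is a single consonant, so it becomes the next onset.
So the parse is we.ba.na.
Syllable 2 is /ba/; it ends in its nucleus with no coda, so it is open.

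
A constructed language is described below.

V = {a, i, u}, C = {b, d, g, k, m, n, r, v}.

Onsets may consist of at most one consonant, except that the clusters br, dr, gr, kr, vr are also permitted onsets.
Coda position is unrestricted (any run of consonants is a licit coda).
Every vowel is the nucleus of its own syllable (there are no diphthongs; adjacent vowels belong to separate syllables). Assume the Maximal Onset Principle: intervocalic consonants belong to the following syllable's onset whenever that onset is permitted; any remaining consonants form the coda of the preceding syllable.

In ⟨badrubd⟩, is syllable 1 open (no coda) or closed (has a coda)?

open

Vowels present: a, u; each is a nucleus, giving 2 syllables.
V1 /a/ – V2 /u/: cluster /dr/ — /dr/ is itself a permitted onset, so the whole cluster goes right; preceding coda = ∅.
So the parse is ba.drubd.
Syllable 1 is /ba/; it ends in its nucleus with no coda, so it is open.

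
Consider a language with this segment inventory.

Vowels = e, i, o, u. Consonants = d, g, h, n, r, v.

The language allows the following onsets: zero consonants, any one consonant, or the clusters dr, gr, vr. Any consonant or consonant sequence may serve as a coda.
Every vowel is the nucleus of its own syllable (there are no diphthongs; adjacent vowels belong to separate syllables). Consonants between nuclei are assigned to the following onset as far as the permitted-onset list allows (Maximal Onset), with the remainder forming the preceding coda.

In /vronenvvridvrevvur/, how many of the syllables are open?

1

Nuclei (vowels): o, e, i, e, u → 5 syllables.
σ1/σ2 boundary: /n/ is a single consonant, so it becomes the next onset.
σ2/σ3 boundary: /nvvr/ — longest licit onset from the right is /vr/, leaving /nv/ as coda.
σ3/σ4 boundary: /dvr/ splits as /d/ + /vr/ (/vr/ is the longest suffix that is a licit onset).
σ4/σ5 boundary: cluster /vv/ — the longest permitted-onset suffix is /v/; onset = /v/, preceding coda = /v/.
Syllabification: vro.nenv.vrid.vrev.vur.
Classifying each syllable: /vro/ (open), /nenv/ (closed), /vrid/ (closed), /vrev/ (closed), /vur/ (closed).
Open syllables: 1.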